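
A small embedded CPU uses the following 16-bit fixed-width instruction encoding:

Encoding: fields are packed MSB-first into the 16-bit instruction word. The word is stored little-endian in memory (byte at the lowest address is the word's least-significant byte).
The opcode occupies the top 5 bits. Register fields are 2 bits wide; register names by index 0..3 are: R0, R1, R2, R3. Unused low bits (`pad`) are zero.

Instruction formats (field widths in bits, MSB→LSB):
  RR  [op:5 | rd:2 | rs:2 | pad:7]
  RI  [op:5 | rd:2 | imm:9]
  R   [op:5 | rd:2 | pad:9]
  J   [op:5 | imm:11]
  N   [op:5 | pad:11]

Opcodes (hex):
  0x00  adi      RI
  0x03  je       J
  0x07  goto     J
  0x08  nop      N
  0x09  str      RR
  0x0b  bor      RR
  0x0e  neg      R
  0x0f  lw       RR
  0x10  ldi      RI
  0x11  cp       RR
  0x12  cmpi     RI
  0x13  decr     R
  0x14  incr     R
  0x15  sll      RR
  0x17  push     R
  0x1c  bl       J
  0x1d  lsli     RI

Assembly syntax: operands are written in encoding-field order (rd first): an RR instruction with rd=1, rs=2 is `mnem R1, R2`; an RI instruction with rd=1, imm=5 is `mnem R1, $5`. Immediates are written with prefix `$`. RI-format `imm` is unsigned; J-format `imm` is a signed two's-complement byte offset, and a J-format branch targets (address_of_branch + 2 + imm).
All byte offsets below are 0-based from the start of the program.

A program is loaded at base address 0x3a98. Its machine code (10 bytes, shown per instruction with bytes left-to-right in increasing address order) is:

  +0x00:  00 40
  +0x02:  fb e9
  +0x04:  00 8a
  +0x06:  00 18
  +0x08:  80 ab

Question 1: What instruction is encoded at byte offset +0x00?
nop

@+00  little-endian(00 40) = 0x4000
  opcode bits[15:11]=0x8: nop/N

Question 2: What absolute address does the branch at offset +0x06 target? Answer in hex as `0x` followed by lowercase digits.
off 0x06: read 00 18 as little → 0x1800
  op=0x1800>>11=0x3 ⇒ je (J)
  imm@[10:0]=0x0 ⇒ $0
  target = base 0x3a98 + off 0x06 + 2 + imm 0 = 0x3aa0

0x3aa0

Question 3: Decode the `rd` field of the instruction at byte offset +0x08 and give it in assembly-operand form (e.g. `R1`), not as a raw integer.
[08] 80 ab → 0xab80
  opcode bits[15:11]=0x15: sll/RR
  [10:9] rd=1 = R1
  [8:7] rs=3 = R3

R1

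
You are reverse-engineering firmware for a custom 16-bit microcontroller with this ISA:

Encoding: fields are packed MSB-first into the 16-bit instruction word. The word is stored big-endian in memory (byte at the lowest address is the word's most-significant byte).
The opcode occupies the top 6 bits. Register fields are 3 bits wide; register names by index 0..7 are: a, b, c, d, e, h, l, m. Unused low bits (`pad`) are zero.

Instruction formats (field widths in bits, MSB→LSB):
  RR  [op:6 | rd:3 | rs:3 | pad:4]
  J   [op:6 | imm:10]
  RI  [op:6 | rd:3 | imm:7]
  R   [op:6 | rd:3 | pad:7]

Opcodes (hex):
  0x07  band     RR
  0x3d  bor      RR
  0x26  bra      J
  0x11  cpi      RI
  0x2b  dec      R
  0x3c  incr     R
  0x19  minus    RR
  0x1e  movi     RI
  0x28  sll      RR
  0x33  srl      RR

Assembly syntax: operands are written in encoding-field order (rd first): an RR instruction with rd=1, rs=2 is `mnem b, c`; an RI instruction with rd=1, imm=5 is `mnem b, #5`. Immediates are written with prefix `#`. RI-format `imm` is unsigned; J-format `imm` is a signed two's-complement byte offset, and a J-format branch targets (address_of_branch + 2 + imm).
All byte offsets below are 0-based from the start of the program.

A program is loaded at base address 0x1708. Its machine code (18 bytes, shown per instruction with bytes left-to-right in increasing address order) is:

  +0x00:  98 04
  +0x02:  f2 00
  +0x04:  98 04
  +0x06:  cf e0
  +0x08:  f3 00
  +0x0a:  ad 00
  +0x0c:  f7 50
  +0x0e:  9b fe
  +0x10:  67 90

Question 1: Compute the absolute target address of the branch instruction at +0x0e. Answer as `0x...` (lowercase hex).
0x1716

[0e] 9b fe → 0x9bfe
  op=0x9bfe>>10=0x26 ⇒ bra (J)
  imm: (w>>0)&0x3ff=0x3fe (s10→-2) → #-2
  target = base 0x1708 + off 0x0e + 2 + imm -2 = 0x1716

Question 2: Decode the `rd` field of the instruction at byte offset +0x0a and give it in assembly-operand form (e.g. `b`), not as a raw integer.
+0x0a: ad 00 ⇒ word 0xad00 (big)
  opcode bits[15:10]=0x2b: dec/R
  rd: (w>>7)&0x7=0x2 → c

c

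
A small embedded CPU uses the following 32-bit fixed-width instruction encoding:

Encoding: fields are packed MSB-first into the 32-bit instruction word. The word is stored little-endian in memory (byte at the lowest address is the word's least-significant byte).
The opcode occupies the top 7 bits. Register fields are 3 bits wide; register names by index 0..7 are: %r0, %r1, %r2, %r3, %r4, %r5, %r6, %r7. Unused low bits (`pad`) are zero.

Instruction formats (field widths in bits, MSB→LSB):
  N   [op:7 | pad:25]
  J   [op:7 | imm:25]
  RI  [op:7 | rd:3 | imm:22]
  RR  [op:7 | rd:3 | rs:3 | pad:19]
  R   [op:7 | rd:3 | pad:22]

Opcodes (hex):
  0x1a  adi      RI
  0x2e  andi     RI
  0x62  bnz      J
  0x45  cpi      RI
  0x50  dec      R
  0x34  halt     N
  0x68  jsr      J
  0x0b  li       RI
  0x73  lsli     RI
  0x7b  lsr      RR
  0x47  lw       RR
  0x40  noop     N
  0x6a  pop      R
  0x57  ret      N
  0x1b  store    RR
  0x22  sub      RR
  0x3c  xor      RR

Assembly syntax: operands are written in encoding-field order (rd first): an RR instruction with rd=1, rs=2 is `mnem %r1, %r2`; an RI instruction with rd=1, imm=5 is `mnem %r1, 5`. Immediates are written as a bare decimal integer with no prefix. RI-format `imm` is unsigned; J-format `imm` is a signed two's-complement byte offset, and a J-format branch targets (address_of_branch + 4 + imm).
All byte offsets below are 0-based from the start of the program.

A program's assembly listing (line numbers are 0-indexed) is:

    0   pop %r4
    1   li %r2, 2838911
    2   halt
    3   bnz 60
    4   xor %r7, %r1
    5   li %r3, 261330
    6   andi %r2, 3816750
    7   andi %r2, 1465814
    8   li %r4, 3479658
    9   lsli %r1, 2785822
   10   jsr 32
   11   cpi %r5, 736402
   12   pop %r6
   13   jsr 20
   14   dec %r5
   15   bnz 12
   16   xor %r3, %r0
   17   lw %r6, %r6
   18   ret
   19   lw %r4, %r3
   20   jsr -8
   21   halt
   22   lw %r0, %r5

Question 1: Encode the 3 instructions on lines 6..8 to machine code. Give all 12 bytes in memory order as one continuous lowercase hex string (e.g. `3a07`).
2e3dba5cd65d965c6a183517

line 6 (andi): pack op=0x2e:7|rd=2:3|imm=3816750:22 = 0x5cba3d2e; little→ 2e 3d ba 5c
line 7 (andi): pack op=0x2e:7|rd=2:3|imm=1465814:22 = 0x5c965dd6; little→ d6 5d 96 5c
line 8 (li): pack op=0xb:7|rd=4:3|imm=3479658:22 = 0x1735186a; little→ 6a 18 35 17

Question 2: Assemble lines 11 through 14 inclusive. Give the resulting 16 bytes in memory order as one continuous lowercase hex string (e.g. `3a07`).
923c4b8b000080d5140000d0000040a1

11. cpi fields op=0x45:7|rd=5:3|imm=736402:22 → word 8b4b3c92h → 92 3c 4b 8b
12. pop fields op=0x6a:7|rd=6:3|pad=0:22 → word d5800000h → 00 00 80 d5
13. jsr fields op=0x68:7|imm=20:25 → word d0000014h → 14 00 00 d0
14. dec fields op=0x50:7|rd=5:3|pad=0:22 → word a1400000h → 00 00 40 a1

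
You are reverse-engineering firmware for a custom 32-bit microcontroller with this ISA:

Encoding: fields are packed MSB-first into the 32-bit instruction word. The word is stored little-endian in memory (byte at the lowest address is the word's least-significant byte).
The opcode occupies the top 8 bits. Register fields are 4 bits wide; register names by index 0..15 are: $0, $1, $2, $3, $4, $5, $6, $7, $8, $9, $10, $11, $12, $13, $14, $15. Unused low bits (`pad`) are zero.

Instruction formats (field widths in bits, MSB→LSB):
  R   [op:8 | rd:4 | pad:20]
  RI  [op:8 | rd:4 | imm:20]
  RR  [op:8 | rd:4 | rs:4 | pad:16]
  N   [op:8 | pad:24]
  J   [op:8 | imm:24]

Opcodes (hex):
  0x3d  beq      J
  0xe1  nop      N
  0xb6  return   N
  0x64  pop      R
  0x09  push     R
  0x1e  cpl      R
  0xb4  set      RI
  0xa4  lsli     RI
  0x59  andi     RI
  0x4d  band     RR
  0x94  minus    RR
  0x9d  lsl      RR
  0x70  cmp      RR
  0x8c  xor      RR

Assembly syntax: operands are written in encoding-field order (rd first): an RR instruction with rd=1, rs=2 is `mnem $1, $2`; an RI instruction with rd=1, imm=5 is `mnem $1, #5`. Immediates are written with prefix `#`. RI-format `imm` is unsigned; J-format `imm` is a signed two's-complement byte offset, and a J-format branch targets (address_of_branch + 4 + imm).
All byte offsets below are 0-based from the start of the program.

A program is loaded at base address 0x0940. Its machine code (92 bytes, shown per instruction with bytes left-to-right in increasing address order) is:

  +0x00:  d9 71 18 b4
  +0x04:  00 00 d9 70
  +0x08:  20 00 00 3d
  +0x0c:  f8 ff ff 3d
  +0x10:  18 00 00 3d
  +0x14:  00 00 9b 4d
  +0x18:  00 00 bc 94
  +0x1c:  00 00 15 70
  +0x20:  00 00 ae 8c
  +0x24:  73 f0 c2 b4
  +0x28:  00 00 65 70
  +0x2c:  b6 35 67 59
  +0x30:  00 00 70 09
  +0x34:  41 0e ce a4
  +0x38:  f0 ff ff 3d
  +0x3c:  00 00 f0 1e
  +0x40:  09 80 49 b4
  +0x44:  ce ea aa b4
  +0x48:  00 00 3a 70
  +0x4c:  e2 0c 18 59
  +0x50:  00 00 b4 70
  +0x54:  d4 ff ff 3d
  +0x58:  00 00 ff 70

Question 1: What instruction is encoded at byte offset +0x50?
+0x50: 00 00 b4 70 ⇒ word 0x70b40000 (little)
  op=0x70b40000>>24=0x70 ⇒ cmp (RR)
  [23:20] rd=11 = $11
  [19:16] rs=4 = $4

cmp $11, $4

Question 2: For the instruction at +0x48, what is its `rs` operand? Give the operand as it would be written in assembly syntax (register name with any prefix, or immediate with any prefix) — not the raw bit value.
$10

@+48  little-endian(00 00 3a 70) = 0x703a0000
  top 8b → 0x70 → cmp [RR]
  [23:20] rd=3 = $3
  [19:16] rs=10 = $10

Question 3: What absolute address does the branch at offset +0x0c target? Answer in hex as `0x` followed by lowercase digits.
@+0c  little-endian(f8 ff ff 3d) = 0x3dfffff8
  op=0x3dfffff8>>24=0x3d ⇒ beq (J)
  [23:0] imm=16777208 (s24→-8) = #-8
  target = base 0x0940 + off 0x0c + 4 + imm -8 = 0x0948

0x0948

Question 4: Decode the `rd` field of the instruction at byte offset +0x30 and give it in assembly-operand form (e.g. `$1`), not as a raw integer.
$7

[30] 00 00 70 09 → 0x09700000
  op=0x09700000>>24=0x9 ⇒ push (R)
  rd: (w>>20)&0xf=0x7 → $7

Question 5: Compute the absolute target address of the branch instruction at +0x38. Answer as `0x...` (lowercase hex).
+0x38: f0 ff ff 3d ⇒ word 0x3dfffff0 (little)
  top 8b → 0x3d → beq [J]
  [23:0] imm=16777200 (s24→-16) = #-16
  target = base 0x0940 + off 0x38 + 4 + imm -16 = 0x096c

0x096c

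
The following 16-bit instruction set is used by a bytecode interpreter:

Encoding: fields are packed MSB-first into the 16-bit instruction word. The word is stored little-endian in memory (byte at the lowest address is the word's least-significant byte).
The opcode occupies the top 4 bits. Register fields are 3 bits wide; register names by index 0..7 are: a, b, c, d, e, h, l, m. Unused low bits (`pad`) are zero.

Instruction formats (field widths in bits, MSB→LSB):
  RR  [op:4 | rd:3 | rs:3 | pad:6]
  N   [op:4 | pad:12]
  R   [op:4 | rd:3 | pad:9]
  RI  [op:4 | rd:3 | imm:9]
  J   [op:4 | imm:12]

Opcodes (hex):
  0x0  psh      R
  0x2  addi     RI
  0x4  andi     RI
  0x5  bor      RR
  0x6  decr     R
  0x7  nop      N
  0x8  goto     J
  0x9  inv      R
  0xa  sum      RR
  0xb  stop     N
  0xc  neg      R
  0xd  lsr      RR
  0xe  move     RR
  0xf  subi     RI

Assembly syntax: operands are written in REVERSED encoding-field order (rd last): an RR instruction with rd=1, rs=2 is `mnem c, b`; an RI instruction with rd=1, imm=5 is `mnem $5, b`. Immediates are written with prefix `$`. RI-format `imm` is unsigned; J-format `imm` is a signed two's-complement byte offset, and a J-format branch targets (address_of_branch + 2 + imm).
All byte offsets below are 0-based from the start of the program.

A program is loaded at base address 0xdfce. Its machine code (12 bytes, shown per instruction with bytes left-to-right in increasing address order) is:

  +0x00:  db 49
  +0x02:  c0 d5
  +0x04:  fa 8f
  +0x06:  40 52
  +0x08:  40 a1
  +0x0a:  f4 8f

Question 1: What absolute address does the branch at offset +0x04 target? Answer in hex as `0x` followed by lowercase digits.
+0x04: fa 8f ⇒ word 0x8ffa (little)
  op=0x8ffa>>12=0x8 ⇒ goto (J)
  imm: (w>>0)&0xfff=0xffa (s12→-6) → $-6
  target = base 0xdfce + off 0x04 + 2 + imm -6 = 0xdfce

0xdfce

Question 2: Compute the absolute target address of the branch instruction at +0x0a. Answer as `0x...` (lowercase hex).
+0x0a: f4 8f ⇒ word 0x8ff4 (little)
  op=0x8ff4>>12=0x8 ⇒ goto (J)
  [11:0] imm=4084 (s12→-12) = $-12
  target = base 0xdfce + off 0x0a + 2 + imm -12 = 0xdfce

0xdfce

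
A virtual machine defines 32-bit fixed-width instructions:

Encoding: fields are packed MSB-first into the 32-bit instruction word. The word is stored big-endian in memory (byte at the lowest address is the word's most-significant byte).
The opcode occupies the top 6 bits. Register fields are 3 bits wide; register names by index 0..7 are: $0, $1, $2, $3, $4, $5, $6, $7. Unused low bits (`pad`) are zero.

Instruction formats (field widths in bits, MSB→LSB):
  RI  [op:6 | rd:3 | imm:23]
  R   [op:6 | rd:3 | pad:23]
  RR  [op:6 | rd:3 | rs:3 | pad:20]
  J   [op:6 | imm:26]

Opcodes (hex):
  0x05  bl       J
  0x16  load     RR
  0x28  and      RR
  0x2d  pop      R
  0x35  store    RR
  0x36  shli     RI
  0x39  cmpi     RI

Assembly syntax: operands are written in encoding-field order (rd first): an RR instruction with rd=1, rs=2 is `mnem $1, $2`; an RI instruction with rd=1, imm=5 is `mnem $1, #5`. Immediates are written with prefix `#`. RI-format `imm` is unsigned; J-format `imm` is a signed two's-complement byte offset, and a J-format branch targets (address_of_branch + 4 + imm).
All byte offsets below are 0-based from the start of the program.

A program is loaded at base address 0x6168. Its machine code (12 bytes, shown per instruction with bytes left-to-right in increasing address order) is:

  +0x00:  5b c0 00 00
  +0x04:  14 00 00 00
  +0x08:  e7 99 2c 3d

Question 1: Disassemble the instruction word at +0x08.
cmpi $7, #1649725

[08] e7 99 2c 3d → 0xe7992c3d
  op=0xe7992c3d>>26=0x39 ⇒ cmpi (RI)
  rd: (w>>23)&0x7=0x7 → $7
  imm: (w>>0)&0x7fffff=0x192c3d → #1649725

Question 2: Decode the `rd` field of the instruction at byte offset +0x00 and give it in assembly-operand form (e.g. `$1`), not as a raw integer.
$7

+0x00: 5b c0 00 00 ⇒ word 0x5bc00000 (big)
  top 6b → 0x16 → load [RR]
  rd@[25:23]=0x7 ⇒ $7
  rs@[22:20]=0x4 ⇒ $4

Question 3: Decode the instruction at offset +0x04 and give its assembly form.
+0x04: 14 00 00 00 ⇒ word 0x14000000 (big)
  op=0x14000000>>26=0x5 ⇒ bl (J)
  imm: (w>>0)&0x3ffffff=0x0 → #0

bl #0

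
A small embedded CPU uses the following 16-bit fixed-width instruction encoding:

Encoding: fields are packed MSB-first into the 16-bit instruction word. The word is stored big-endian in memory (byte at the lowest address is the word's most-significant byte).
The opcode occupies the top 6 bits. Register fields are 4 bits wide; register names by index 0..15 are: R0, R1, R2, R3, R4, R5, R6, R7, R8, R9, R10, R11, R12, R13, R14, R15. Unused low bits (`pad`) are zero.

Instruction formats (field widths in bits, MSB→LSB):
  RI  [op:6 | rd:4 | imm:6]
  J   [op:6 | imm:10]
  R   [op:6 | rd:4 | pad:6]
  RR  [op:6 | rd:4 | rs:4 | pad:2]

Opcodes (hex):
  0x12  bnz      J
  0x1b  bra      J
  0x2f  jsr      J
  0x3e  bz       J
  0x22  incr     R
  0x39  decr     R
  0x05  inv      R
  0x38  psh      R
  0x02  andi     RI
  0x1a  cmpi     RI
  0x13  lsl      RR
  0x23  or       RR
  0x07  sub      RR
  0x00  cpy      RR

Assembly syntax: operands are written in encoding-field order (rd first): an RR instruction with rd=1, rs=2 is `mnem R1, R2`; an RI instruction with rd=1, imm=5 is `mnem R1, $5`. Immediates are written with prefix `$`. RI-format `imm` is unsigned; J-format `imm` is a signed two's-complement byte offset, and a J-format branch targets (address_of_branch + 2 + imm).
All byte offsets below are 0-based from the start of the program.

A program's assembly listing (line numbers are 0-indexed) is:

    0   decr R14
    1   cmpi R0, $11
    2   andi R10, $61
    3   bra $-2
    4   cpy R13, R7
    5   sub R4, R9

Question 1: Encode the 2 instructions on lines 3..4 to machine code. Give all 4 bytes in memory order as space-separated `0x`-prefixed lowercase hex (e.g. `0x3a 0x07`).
line 3 (bra): pack op=0x1b:6|imm=-2:10 = 0x6ffe; big→ 6f fe
line 4 (cpy): pack op=0x0:6|rd=13:4|rs=7:4|pad=0:2 = 0x035c; big→ 03 5c

0x6f 0xfe 0x03 0x5c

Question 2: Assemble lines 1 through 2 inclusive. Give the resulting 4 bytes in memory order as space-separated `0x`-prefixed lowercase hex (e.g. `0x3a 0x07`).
L1: cmpi op=0x1a:6|rd=0:4|imm=11:6 ⇒ 0x680b ⇒ big 68 0b
L2: andi op=0x2:6|rd=10:4|imm=61:6 ⇒ 0x0abd ⇒ big 0a bd

0x68 0x0b 0x0a 0xbd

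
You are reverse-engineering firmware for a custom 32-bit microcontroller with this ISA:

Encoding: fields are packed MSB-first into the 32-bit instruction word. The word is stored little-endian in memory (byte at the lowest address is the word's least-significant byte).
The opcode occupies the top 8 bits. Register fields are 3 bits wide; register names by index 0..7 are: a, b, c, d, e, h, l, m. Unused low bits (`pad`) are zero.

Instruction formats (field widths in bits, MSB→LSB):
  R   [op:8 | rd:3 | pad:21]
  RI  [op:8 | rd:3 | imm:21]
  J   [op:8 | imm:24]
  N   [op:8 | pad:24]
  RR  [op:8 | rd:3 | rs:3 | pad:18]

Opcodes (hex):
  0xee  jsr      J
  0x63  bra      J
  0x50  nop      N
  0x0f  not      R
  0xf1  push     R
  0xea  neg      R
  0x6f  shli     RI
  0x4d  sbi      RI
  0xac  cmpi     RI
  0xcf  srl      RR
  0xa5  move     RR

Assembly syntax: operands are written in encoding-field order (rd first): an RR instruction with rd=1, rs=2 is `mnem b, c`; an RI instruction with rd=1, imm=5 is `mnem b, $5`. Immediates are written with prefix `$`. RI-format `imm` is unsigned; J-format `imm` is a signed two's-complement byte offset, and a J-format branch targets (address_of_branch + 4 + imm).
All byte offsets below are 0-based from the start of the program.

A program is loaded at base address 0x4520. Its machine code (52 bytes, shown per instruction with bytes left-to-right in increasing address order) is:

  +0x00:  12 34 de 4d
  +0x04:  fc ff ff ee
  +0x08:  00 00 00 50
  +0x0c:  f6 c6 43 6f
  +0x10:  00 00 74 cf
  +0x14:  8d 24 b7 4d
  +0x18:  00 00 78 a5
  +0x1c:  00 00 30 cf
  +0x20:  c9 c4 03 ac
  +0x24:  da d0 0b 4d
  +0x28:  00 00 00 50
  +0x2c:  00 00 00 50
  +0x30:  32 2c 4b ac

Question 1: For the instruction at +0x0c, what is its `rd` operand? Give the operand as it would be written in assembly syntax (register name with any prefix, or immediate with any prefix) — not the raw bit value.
c

off 0x0c: read f6 c6 43 6f as little → 0x6f43c6f6
  top 8b → 0x6f → shli [RI]
  rd@[23:21]=0x2 ⇒ c
  imm@[20:0]=0x3c6f6 ⇒ $247542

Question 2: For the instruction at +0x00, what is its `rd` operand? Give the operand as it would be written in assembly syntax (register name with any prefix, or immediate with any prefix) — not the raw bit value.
l

off 0x00: read 12 34 de 4d as little → 0x4dde3412
  top 8b → 0x4d → sbi [RI]
  rd: (w>>21)&0x7=0x6 → l
  imm: (w>>0)&0x1fffff=0x1e3412 → $1979410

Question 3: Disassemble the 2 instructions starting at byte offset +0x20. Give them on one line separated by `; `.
+0x20: c9 c4 03 ac ⇒ word 0xac03c4c9 (little)
  opcode bits[31:24]=0xac: cmpi/RI
  rd@[23:21]=0x0 ⇒ a
  imm@[20:0]=0x3c4c9 ⇒ $246985
+0x24: da d0 0b 4d ⇒ word 0x4d0bd0da (little)
  opcode bits[31:24]=0x4d: sbi/RI
  rd@[23:21]=0x0 ⇒ a
  imm@[20:0]=0xbd0da ⇒ $774362

cmpi a, $246985; sbi a, $774362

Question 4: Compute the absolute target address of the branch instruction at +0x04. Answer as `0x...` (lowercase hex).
@+04  little-endian(fc ff ff ee) = 0xeefffffc
  opcode bits[31:24]=0xee: jsr/J
  imm: (w>>0)&0xffffff=0xfffffc (s24→-4) → $-4
  target = base 0x4520 + off 0x04 + 4 + imm -4 = 0x4524

0x4524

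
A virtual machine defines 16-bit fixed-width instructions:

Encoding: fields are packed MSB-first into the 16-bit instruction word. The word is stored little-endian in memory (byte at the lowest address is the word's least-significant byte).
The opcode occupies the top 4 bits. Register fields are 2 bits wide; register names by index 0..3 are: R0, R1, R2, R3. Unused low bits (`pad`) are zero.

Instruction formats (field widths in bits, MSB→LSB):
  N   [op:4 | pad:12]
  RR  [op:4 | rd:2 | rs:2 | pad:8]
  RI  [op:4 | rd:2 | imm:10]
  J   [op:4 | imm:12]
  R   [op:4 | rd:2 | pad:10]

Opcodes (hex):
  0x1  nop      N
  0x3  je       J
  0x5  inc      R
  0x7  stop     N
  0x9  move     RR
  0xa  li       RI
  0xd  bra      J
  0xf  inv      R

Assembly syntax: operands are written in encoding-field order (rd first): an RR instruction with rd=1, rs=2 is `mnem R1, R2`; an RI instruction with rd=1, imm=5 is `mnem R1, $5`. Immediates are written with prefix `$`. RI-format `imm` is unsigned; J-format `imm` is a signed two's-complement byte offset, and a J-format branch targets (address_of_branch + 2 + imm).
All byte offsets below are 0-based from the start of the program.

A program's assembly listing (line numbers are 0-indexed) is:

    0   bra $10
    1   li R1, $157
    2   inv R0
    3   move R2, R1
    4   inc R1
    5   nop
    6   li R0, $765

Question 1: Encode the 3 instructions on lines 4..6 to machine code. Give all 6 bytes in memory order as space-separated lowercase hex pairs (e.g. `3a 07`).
00 54 00 10 fd a2

line 4 (inc): pack op=0x5:4|rd=1:2|pad=0:10 = 0x5400; little→ 00 54
line 5 (nop): pack op=0x1:4|pad=0:12 = 0x1000; little→ 00 10
line 6 (li): pack op=0xa:4|rd=0:2|imm=765:10 = 0xa2fd; little→ fd a2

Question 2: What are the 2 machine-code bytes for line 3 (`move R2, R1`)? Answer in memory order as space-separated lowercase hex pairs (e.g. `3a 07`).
00 99

line 3 (move): pack op=0x9:4|rd=2:2|rs=1:2|pad=0:8 = 0x9900; little→ 00 99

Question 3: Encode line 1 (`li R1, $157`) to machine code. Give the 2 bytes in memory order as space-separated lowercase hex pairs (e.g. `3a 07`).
L1: li op=0xa:4|rd=1:2|imm=157:10 ⇒ 0xa49d ⇒ little 9d a4

9d a4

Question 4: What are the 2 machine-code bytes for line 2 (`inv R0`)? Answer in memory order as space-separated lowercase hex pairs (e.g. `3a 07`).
00 f0

L2: inv op=0xf:4|rd=0:2|pad=0:10 ⇒ 0xf000 ⇒ little 00 f0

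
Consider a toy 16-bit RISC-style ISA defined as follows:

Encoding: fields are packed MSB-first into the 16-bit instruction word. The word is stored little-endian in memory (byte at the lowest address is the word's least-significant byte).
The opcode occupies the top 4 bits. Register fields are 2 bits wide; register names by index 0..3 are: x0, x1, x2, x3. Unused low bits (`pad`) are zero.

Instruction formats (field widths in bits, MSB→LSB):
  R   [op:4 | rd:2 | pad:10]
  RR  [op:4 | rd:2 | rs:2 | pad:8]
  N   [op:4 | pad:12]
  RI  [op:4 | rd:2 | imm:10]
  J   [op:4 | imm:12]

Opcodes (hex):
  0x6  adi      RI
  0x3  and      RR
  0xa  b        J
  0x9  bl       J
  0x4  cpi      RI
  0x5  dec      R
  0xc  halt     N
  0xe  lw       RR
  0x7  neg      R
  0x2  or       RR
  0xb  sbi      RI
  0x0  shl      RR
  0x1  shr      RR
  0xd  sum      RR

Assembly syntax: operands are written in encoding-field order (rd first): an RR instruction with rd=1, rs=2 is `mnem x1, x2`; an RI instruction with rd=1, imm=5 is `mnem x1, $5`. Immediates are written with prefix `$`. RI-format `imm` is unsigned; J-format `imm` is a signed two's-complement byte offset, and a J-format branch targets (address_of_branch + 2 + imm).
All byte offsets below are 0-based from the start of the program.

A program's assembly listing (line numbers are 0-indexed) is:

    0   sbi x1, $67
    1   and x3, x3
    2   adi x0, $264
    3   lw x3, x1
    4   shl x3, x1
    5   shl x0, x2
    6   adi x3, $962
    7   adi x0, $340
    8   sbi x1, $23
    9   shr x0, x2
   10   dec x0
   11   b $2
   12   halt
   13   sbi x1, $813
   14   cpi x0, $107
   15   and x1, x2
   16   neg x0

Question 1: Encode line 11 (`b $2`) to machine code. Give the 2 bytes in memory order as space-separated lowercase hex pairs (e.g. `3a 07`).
02 a0

11. b fields op=0xa:4|imm=2:12 → word a002h → 02 a0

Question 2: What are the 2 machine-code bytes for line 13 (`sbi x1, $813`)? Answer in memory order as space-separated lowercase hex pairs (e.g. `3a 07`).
2d b7

L13: sbi op=0xb:4|rd=1:2|imm=813:10 ⇒ 0xb72d ⇒ little 2d b7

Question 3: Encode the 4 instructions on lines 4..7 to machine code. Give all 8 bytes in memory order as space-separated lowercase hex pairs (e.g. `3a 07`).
L4: shl op=0x0:4|rd=3:2|rs=1:2|pad=0:8 ⇒ 0x0d00 ⇒ little 00 0d
L5: shl op=0x0:4|rd=0:2|rs=2:2|pad=0:8 ⇒ 0x0200 ⇒ little 00 02
L6: adi op=0x6:4|rd=3:2|imm=962:10 ⇒ 0x6fc2 ⇒ little c2 6f
L7: adi op=0x6:4|rd=0:2|imm=340:10 ⇒ 0x6154 ⇒ little 54 61

00 0d 00 02 c2 6f 54 61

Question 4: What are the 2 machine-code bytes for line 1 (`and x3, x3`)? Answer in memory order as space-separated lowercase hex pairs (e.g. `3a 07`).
00 3f

line 1 (and): pack op=0x3:4|rd=3:2|rs=3:2|pad=0:8 = 0x3f00; little→ 00 3f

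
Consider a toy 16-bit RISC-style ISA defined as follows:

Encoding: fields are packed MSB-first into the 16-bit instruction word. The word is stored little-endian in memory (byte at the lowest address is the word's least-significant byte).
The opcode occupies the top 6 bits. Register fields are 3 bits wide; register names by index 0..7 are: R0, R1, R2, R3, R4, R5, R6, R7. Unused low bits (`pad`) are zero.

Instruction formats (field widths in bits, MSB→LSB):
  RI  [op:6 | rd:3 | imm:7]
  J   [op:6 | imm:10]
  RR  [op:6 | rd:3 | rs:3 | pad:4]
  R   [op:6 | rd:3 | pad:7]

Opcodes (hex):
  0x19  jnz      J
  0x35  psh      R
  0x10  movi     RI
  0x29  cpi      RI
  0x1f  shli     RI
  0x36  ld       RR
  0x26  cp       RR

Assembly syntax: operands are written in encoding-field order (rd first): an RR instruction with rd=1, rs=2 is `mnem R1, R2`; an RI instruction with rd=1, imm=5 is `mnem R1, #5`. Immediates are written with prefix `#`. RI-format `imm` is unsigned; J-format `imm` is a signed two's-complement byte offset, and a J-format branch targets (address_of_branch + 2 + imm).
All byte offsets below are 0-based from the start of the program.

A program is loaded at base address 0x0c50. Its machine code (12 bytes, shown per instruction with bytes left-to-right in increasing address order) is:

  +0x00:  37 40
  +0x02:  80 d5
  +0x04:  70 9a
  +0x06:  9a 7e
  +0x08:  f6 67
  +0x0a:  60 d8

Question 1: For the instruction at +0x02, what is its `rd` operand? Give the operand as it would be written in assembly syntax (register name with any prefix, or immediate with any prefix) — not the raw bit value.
R3

+0x02: 80 d5 ⇒ word 0xd580 (little)
  top 6b → 0x35 → psh [R]
  rd: (w>>7)&0x7=0x3 → R3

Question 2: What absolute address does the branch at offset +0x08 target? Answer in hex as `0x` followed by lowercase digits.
0x0c50

@+08  little-endian(f6 67) = 0x67f6
  opcode bits[15:10]=0x19: jnz/J
  imm: (w>>0)&0x3ff=0x3f6 (s10→-10) → #-10
  target = base 0x0c50 + off 0x08 + 2 + imm -10 = 0x0c50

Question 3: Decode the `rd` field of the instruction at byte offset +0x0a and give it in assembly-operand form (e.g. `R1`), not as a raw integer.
off 0x0a: read 60 d8 as little → 0xd860
  opcode bits[15:10]=0x36: ld/RR
  rd: (w>>7)&0x7=0x0 → R0
  rs: (w>>4)&0x7=0x6 → R6

R0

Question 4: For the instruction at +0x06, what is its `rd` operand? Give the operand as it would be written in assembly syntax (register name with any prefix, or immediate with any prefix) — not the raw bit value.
R5

[06] 9a 7e → 0x7e9a
  opcode bits[15:10]=0x1f: shli/RI
  [9:7] rd=5 = R5
  [6:0] imm=26 = #26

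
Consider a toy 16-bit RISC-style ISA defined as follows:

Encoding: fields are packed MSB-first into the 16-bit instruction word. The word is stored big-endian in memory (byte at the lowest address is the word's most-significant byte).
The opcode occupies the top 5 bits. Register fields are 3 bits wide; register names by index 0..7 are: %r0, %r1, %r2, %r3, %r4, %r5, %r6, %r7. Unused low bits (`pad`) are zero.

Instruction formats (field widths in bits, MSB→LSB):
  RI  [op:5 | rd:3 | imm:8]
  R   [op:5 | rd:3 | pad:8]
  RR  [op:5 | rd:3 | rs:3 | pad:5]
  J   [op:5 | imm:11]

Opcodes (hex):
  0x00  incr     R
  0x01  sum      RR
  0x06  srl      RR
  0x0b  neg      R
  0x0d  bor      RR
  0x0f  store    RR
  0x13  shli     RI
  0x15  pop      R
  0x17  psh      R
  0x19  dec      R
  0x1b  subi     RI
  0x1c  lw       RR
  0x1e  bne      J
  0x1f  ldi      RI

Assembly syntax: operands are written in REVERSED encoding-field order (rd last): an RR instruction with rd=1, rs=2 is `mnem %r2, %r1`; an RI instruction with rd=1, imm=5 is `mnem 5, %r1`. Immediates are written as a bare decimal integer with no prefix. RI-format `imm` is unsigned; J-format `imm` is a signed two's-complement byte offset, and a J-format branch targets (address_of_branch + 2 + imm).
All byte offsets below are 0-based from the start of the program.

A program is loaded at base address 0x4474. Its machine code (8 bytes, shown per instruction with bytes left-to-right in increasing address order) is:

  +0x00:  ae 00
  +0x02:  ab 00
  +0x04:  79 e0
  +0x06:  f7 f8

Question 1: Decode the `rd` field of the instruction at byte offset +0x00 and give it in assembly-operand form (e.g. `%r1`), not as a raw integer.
%r6

[00] ae 00 → 0xae00
  op=0xae00>>11=0x15 ⇒ pop (R)
  rd: (w>>8)&0x7=0x6 → %r6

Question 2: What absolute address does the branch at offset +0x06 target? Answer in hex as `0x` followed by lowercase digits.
0x4474

[06] f7 f8 → 0xf7f8
  top 5b → 0x1e → bne [J]
  [10:0] imm=2040 (s11→-8) = -8
  target = base 0x4474 + off 0x06 + 2 + imm -8 = 0x4474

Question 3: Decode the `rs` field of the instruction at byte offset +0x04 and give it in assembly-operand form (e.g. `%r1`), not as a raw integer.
off 0x04: read 79 e0 as big → 0x79e0
  op=0x79e0>>11=0xf ⇒ store (RR)
  [10:8] rd=1 = %r1
  [7:5] rs=7 = %r7

%r7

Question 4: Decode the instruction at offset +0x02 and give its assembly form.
pop %r3

[02] ab 00 → 0xab00
  op=0xab00>>11=0x15 ⇒ pop (R)
  [10:8] rd=3 = %r3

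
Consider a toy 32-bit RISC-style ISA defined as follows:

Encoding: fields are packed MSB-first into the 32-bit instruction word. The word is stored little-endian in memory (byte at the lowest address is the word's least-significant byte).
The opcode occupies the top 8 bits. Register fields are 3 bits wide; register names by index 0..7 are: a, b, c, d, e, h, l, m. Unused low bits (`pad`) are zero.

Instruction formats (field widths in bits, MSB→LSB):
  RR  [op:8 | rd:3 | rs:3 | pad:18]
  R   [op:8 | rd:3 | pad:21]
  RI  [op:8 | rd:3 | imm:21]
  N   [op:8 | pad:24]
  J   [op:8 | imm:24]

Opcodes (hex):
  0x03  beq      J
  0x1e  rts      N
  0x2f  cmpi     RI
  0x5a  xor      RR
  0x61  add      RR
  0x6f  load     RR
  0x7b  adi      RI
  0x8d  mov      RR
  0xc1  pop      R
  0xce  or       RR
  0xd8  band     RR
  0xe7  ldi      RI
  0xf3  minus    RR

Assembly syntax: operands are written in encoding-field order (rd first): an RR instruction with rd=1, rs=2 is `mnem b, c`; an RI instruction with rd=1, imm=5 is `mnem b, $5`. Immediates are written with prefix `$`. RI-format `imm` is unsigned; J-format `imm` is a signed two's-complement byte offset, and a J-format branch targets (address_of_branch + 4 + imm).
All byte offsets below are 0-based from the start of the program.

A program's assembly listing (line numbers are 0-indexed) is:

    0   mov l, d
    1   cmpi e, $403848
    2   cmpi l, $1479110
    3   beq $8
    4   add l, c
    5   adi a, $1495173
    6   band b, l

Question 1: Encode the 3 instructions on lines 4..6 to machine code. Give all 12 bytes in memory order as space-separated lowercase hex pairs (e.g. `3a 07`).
line 4 (add): pack op=0x61:8|rd=6:3|rs=2:3|pad=0:18 = 0x61c80000; little→ 00 00 c8 61
line 5 (adi): pack op=0x7b:8|rd=0:3|imm=1495173:21 = 0x7b16d085; little→ 85 d0 16 7b
line 6 (band): pack op=0xd8:8|rd=1:3|rs=6:3|pad=0:18 = 0xd8380000; little→ 00 00 38 d8

00 00 c8 61 85 d0 16 7b 00 00 38 d8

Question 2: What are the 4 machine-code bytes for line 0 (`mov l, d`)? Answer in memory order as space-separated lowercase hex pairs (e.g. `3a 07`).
line 0 (mov): pack op=0x8d:8|rd=6:3|rs=3:3|pad=0:18 = 0x8dcc0000; little→ 00 00 cc 8d

00 00 cc 8d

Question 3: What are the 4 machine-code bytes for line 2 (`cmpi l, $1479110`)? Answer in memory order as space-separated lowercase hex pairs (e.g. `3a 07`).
c6 91 d6 2f

2. cmpi fields op=0x2f:8|rd=6:3|imm=1479110:21 → word 2fd691c6h → c6 91 d6 2f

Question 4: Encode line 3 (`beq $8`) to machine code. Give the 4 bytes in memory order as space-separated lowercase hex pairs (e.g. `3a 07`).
L3: beq op=0x3:8|imm=8:24 ⇒ 0x03000008 ⇒ little 08 00 00 03

08 00 00 03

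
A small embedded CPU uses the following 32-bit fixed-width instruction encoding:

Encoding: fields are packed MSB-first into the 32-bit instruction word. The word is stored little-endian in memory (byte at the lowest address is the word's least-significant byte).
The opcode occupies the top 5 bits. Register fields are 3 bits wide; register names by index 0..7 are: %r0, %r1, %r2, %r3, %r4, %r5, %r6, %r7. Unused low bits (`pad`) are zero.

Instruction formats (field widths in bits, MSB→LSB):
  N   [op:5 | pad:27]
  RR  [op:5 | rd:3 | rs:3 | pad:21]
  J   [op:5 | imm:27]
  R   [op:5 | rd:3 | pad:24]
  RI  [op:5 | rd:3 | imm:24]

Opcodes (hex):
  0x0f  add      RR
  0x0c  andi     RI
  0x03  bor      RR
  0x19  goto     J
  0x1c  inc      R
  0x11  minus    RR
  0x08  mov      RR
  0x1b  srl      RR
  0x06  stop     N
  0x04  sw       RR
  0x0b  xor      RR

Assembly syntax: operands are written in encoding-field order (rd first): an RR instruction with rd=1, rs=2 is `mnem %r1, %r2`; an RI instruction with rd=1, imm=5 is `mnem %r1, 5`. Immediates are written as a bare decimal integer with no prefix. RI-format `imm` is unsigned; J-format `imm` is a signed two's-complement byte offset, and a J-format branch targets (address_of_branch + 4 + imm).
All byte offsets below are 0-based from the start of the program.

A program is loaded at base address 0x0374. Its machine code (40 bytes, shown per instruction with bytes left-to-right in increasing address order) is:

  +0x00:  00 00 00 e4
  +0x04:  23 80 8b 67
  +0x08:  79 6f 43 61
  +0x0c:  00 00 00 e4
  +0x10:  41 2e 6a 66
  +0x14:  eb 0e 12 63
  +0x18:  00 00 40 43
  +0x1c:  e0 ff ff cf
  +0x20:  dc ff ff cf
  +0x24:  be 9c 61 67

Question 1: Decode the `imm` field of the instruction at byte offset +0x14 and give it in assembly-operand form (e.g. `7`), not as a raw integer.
1183467

+0x14: eb 0e 12 63 ⇒ word 0x63120eeb (little)
  top 5b → 0xc → andi [RI]
  rd@[26:24]=0x3 ⇒ %r3
  imm@[23:0]=0x120eeb ⇒ 1183467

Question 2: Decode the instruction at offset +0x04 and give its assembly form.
[04] 23 80 8b 67 → 0x678b8023
  op=0x678b8023>>27=0xc ⇒ andi (RI)
  [26:24] rd=7 = %r7
  [23:0] imm=9142307 = 9142307

andi %r7, 9142307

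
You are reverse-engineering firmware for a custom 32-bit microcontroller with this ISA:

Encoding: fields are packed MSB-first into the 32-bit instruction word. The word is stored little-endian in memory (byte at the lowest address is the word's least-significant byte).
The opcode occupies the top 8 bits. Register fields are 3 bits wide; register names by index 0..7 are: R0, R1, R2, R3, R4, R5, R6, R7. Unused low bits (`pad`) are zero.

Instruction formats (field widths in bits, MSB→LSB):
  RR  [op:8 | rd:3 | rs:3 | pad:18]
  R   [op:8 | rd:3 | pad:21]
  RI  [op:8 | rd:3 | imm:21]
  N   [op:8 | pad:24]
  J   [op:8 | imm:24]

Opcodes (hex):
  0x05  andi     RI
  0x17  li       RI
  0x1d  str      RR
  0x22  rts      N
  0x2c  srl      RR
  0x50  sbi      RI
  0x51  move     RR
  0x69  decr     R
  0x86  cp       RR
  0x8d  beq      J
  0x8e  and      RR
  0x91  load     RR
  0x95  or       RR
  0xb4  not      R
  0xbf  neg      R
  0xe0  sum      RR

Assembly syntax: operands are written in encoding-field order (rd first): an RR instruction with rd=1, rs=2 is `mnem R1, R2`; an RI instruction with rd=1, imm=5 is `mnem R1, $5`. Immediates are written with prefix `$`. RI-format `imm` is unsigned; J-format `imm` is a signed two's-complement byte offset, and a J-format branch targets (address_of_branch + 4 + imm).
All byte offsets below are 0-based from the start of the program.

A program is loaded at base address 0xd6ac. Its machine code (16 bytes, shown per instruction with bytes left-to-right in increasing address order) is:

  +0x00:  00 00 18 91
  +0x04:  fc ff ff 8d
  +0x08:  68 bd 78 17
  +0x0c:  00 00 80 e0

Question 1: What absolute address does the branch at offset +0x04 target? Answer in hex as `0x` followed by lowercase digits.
@+04  little-endian(fc ff ff 8d) = 0x8dfffffc
  opcode bits[31:24]=0x8d: beq/J
  [23:0] imm=16777212 (s24→-4) = $-4
  target = base 0xd6ac + off 0x04 + 4 + imm -4 = 0xd6b0

0xd6b0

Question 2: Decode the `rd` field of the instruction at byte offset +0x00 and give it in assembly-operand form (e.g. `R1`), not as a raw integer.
off 0x00: read 00 00 18 91 as little → 0x91180000
  top 8b → 0x91 → load [RR]
  rd@[23:21]=0x0 ⇒ R0
  rs@[20:18]=0x6 ⇒ R6

R0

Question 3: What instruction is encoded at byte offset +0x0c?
sum R4, R0

[0c] 00 00 80 e0 → 0xe0800000
  op=0xe0800000>>24=0xe0 ⇒ sum (RR)
  rd@[23:21]=0x4 ⇒ R4
  rs@[20:18]=0x0 ⇒ R0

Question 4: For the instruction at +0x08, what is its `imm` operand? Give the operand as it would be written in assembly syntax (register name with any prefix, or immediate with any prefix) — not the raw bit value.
$1621352

+0x08: 68 bd 78 17 ⇒ word 0x1778bd68 (little)
  opcode bits[31:24]=0x17: li/RI
  [23:21] rd=3 = R3
  [20:0] imm=1621352 = $1621352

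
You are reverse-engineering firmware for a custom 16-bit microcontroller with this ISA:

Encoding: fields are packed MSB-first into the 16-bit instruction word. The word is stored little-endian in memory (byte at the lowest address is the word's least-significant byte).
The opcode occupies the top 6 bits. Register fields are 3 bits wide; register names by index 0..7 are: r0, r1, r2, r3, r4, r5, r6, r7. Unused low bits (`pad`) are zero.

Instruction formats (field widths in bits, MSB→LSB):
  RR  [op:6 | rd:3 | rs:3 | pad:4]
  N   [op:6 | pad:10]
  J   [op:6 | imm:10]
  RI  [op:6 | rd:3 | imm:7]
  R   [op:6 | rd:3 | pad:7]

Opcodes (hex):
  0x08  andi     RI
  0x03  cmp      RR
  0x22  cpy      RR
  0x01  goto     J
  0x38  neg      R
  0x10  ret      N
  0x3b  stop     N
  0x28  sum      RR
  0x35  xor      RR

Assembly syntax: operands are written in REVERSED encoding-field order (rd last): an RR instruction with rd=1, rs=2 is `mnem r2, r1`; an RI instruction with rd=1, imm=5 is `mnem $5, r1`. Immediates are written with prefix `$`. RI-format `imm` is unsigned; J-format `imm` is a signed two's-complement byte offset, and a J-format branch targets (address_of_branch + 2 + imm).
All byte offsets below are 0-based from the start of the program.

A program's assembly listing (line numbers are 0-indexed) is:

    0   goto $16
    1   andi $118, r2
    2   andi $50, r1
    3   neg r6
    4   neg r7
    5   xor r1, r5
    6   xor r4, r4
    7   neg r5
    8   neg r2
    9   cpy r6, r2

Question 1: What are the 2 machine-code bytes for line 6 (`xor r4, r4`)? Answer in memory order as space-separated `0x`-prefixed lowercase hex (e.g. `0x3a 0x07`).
6. xor fields op=0x35:6|rd=4:3|rs=4:3|pad=0:4 → word d640h → 40 d6

0x40 0xd6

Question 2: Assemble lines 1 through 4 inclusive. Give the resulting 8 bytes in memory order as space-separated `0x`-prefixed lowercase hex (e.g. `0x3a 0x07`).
L1: andi op=0x8:6|rd=2:3|imm=118:7 ⇒ 0x2176 ⇒ little 76 21
L2: andi op=0x8:6|rd=1:3|imm=50:7 ⇒ 0x20b2 ⇒ little b2 20
L3: neg op=0x38:6|rd=6:3|pad=0:7 ⇒ 0xe300 ⇒ little 00 e3
L4: neg op=0x38:6|rd=7:3|pad=0:7 ⇒ 0xe380 ⇒ little 80 e3

0x76 0x21 0xb2 0x20 0x00 0xe3 0x80 0xe3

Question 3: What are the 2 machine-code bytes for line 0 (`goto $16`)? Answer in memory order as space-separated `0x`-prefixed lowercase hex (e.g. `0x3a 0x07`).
0. goto fields op=0x1:6|imm=16:10 → word 0410h → 10 04

0x10 0x04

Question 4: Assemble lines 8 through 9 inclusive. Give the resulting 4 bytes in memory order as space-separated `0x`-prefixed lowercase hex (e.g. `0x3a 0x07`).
line 8 (neg): pack op=0x38:6|rd=2:3|pad=0:7 = 0xe100; little→ 00 e1
line 9 (cpy): pack op=0x22:6|rd=2:3|rs=6:3|pad=0:4 = 0x8960; little→ 60 89

0x00 0xe1 0x60 0x89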